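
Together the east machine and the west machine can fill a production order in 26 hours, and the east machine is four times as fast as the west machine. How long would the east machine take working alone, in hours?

Let the west machine's rate be r; then the east machine's rate is 4r, so together (4 + 1)r = 5r = 1/26.
Thus r = 1/130 per hour.
The west machine alone: 130 hours; the east machine alone: 65/2 hours.

65/2 hours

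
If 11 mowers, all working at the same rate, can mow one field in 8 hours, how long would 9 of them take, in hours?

Total work is 11·8 = 88 mower-hours.
With 9 mowers: 88/9 hours.

88/9 hours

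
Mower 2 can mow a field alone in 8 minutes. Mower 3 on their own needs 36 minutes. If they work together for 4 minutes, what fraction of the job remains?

Combined rate: 1/8 + 1/36 = (9 + 2)/72 = 11/72 per minute.
In 4 minutes they complete 4·11/72 = 11/18 of the job.
So 7/18 remains.

7/18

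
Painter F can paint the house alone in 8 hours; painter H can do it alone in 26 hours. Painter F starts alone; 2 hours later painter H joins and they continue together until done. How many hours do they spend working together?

In 2 hours painter F does 2/8 = 1/4 of the job, leaving 3/4.
Painter F and painter H together work at 17/104 per hour, so finishing takes 3/4 ÷ 17/104 = 78/17 hours.

78/17 hours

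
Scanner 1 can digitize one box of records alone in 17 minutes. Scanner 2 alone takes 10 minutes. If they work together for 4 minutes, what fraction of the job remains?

Combined rate: 1/17 + 1/10 = (10 + 17)/170 = 27/170 per minute.
In 4 minutes they complete 4·27/170 = 54/85 of the job.
So 31/85 remains.

31/85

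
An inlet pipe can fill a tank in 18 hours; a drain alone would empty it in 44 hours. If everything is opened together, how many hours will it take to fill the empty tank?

Net rate = 1/18 − 1/44 = (22 − 9)/396 = 13/396 per hour.
Filling time = 1 ÷ (13/396) = 396/13 hours.

396/13 hours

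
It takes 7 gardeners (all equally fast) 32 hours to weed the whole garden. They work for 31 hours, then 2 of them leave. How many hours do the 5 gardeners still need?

7/5 hours

One gardener does 1/224 of the job per hour.
After 31 hours with 7 gardeners, 31/32 is done (1/32 left).
With 5 gardeners the rate is 5/224, so the rest takes 1/32 ÷ 5/224 = 7/5 hours.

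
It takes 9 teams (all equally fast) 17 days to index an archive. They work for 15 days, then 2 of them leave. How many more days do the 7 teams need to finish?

18/7 days

One team does 1/153 of the job per day.
After 15 days with 9 teams, 15/17 is done (2/17 left).
With 7 teams the rate is 7/153, so the rest takes 2/17 ÷ 7/153 = 18/7 days.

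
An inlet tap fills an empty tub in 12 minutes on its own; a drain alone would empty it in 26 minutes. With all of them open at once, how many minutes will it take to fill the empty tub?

156/7 minutes

Net rate = 1/12 − 1/26 = (13 − 6)/156 = 7/156 per minute.
Filling time = 1 ÷ (7/156) = 156/7 minutes.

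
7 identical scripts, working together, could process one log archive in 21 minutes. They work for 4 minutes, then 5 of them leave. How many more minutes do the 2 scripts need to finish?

One script does 1/147 of the job per minute.
After 4 minutes with 7 scripts, 4/21 is done (17/21 left).
With 2 scripts the rate is 2/147, so the rest takes 17/21 ÷ 2/147 = 119/2 minutes.

119/2 minutes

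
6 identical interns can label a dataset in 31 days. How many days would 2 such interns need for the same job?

Total work is 6·31 = 186 intern-days.
With 2 interns: 186/2 = 93 days.

93 days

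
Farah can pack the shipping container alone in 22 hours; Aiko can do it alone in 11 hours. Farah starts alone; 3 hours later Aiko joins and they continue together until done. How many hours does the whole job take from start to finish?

In 3 hours Farah does 3/22 of the job, leaving 19/22.
Farah and Aiko together work at 3/22 per hour, so finishing takes 19/22 ÷ 3/22 = 19/3 hours.
Total time = 3 + 19/3 = 28/3 hours.

28/3 hours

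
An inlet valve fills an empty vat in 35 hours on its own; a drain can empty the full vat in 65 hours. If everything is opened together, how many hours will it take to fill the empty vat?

Net rate = 1/35 − 1/65 = (13 − 7)/455 = 6/455 per hour.
Filling time = 1 ÷ (6/455) = 455/6 hours.

455/6 hours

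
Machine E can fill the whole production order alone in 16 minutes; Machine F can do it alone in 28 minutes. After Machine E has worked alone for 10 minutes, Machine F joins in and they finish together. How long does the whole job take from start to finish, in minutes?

In 10 minutes Machine E does 10/16 = 5/8 of the job, leaving 3/8.
Machine E and Machine F together work at 11/112 per minute, so finishing takes 3/8 ÷ 11/112 = 42/11 minutes.
Total time = 10 + 42/11 = 152/11 minutes.

152/11 minutes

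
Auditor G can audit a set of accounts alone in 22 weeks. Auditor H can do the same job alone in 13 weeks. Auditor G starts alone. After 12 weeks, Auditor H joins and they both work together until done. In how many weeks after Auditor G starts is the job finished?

110/7 weeks

In the first 12 weeks Auditor G alone does 12/22 = 6/11 of the job, leaving 5/11.
Once everyone is working, combined rate: 1/22 + 1/13 = (13 + 22)/286 = 35/286 per week.
Remaining 5/11 at 35/286 per week takes 26/7 weeks.
Total from the start = 12 + 26/7 = 110/7 weeks.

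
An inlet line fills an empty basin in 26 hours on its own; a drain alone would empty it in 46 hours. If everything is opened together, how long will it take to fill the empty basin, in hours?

Net rate = 1/26 − 1/46 = (23 − 13)/598 = 10/598 = 5/299 per hour.
Filling time = 1 ÷ (5/299) = 299/5 hours.

299/5 hours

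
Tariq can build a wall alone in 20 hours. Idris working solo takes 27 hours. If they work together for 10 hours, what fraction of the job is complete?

47/54

Combined rate: 1/20 + 1/27 = (27 + 20)/540 = 47/540 per hour.
In 10 hours they complete 10·47/540 = 47/54 of the job.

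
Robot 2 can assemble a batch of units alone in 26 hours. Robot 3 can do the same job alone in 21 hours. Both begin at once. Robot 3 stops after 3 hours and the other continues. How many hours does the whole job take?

156/7 hours

In the first 3 hours the combined rate is 47/546, so 47/182 of the job is done, leaving 135/182.
After robot 3 leaves the rate is 1/26 per hour; the remaining 135/182 takes 135/7 hours.
Total = 3 + 135/7 = 156/7 hours.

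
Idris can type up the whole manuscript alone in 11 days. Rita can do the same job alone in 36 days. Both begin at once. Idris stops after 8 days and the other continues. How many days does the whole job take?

108/11 days

In the first 8 days the combined rate is 47/396, so 94/99 of the job is done, leaving 5/99.
After Idris leaves the rate is 1/36 per day; the remaining 5/99 takes 20/11 days.
Total = 8 + 20/11 = 108/11 days.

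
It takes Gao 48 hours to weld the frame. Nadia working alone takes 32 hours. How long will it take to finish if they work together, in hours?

With two workers the combined time is the product over the sum: 48·32/(48+32) = 1536/80 = 96/5 hours.

96/5 hours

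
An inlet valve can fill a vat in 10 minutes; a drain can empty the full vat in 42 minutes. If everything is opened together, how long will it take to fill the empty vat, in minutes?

105/8 minutes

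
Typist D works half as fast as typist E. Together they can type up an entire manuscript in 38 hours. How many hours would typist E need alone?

57 hours

Let typist E's rate be r; then typist D's rate is (1/2)r, so together (1/2 + 1)r = (3/2)r = 1/38.
Thus r = 1/57 per hour.
Typist E alone: 57 hours; typist D alone: 114 hours.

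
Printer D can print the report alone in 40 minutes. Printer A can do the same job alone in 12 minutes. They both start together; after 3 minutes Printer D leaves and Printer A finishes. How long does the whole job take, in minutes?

In the first 3 minutes the combined rate is 13/120, so 13/40 of the job is done, leaving 27/40.
After Printer D leaves the rate is 1/12 per minute; the remaining 27/40 takes 81/10 minutes.
Total = 3 + 81/10 = 111/10 minutes.

111/10 minutes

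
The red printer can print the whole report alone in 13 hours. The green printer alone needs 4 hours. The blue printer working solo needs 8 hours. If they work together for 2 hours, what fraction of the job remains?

5/52

Combined rate: 1/13 + 1/4 + 1/8 = (8 + 26 + 13)/104 = 47/104 per hour.
In 2 hours they complete 2·47/104 = 47/52 of the job.
So 5/52 remains.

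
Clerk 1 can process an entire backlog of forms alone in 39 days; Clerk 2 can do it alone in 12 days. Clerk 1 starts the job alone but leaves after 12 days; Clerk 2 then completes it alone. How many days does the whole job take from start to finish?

In 12 days Clerk 1 does 12/39 = 4/13 of the job, leaving 9/13.
Clerk 2 works at 1/12 per day, so finishing takes 9/13 ÷ 1/12 = 108/13 days.
Total time = 12 + 108/13 = 264/13 days.

264/13 days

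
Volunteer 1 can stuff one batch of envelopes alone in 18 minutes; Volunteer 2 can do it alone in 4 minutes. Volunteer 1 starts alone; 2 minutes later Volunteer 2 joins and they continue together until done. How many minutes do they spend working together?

32/11 minutes

In 2 minutes Volunteer 1 does 2/18 = 1/9 of the job, leaving 8/9.
Volunteer 1 and Volunteer 2 together work at 11/36 per minute, so finishing takes 8/9 ÷ 11/36 = 32/11 minutes.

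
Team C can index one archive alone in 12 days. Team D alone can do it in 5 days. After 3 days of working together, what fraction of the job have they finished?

Combined rate: 1/12 + 1/5 = (5 + 12)/60 = 17/60 per day.
In 3 days they complete 3·17/60 = 17/20 of the job.

17/20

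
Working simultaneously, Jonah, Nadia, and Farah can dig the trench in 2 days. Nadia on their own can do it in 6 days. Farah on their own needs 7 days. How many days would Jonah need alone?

21/4 days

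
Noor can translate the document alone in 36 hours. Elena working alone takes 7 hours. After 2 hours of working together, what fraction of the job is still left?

Combined rate: 1/36 + 1/7 = (7 + 36)/252 = 43/252 per hour.
In 2 hours they complete 2·43/252 = 43/126 of the job.
So 83/126 remains.

83/126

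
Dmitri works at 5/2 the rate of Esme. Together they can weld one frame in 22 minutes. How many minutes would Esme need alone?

Let Esme's rate be r; then Dmitri's rate is (5/2)r, so together (5/2 + 1)r = (7/2)r = 1/22.
Thus r = 1/77 per minute.
Esme alone: 77 minutes; Dmitri alone: 154/5 minutes.

77 minutes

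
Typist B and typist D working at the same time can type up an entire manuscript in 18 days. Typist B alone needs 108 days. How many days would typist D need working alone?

108/5 days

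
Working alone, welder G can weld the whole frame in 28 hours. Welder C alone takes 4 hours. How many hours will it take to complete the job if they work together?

7/2 hours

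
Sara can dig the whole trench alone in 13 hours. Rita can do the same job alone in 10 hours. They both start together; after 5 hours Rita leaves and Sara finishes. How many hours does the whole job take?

In the first 5 hours the combined rate is 23/130, so 23/26 of the job is done, leaving 3/26.
After Rita leaves the rate is 1/13 per hour; the remaining 3/26 takes 3/2 hours.
Total = 5 + 3/2 = 13/2 hours.

13/2 hours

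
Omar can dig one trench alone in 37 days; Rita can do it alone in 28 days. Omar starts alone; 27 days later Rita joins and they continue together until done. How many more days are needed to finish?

56/13 days

In 27 days Omar does 27/37 of the job, leaving 10/37.
Omar and Rita together work at 65/1036 per day, so finishing takes 10/37 ÷ 65/1036 = 56/13 days.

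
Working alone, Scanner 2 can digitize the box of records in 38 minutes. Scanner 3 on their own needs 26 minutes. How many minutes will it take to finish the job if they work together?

Combined rate: 1/38 + 1/26 = (13 + 19)/494 = 32/494 = 16/247 per minute.
Time = 1 ÷ (16/247) = 247/16 minutes.

247/16 minutes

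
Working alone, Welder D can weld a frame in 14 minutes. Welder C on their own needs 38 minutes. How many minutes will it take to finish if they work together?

With two workers the combined time is the product over the sum: 14·38/(14+38) = 532/52 = 133/13 minutes.

133/13 minutes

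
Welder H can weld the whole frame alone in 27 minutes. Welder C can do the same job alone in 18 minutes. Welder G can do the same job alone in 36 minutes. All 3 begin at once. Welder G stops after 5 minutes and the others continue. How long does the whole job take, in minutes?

93/10 minutes

In the first 5 minutes the combined rate is 13/108, so 65/108 of the job is done, leaving 43/108.
After Welder G leaves the rate is 5/54 per minute; the remaining 43/108 takes 43/10 minutes.
Total = 5 + 43/10 = 93/10 minutes.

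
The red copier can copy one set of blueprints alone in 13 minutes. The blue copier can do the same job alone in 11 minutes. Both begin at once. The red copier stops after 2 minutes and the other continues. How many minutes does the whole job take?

In the first 2 minutes the combined rate is 24/143, so 48/143 of the job is done, leaving 95/143.
After the red copier leaves the rate is 1/11 per minute; the remaining 95/143 takes 95/13 minutes.
Total = 2 + 95/13 = 121/13 minutes.

121/13 minutes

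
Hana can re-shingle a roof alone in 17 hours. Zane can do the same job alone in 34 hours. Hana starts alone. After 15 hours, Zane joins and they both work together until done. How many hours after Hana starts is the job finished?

49/3 hours

In the first 15 hours Hana alone does 15/17 of the job, leaving 2/17.
Once everyone is working, combined rate: 1/17 + 1/34 = (2 + 1)/34 = 3/34 per hour.
Remaining 2/17 at 3/34 per hour takes 4/3 hours.
Total from the start = 15 + 4/3 = 49/3 hours.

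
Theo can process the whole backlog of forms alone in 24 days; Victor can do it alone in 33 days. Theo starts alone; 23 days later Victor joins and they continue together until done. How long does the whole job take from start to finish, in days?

In 23 days Theo does 23/24 of the job, leaving 1/24.
Theo and Victor together work at 19/264 per day, so finishing takes 1/24 ÷ 19/264 = 11/19 days.
Total time = 23 + 11/19 = 448/19 days.

448/19 days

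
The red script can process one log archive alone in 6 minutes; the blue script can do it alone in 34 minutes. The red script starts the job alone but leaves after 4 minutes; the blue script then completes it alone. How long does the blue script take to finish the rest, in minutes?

34/3 minutes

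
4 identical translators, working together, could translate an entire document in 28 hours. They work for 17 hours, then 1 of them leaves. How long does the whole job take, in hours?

One translator does 1/112 of the job per hour.
After 17 hours with 4 translators, 17/28 is done (11/28 left).
With 3 translators the rate is 3/112, so the rest takes 11/28 ÷ 3/112 = 44/3 hours.
Total = 17 + 44/3 = 95/3 hours.

95/3 hours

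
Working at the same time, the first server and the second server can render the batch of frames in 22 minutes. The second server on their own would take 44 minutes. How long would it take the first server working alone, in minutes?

44 minutes

Combined rate is 1/22 per minute.
Known contribution: 1/44 per minute.
So the first server's rate is 1/22 − 1/44 = 1/44, meaning 44 minutes alone.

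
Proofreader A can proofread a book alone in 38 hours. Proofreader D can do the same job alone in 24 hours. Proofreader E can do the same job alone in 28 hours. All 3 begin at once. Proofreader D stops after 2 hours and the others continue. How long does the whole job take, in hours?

In the first 2 hours the combined rate is 331/3192, so 331/1596 of the job is done, leaving 1265/1596.
After proofreader D leaves the rate is 33/532 per hour; the remaining 1265/1596 takes 115/9 hours.
Total = 2 + 115/9 = 133/9 hours.

133/9 hours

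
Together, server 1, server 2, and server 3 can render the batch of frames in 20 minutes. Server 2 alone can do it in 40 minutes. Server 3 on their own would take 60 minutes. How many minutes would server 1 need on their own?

Combined rate is 1/20 per minute.
Known contribution: 1/40 + 1/60 = (3 + 2)/120 = 5/120 = 1/24 per minute.
So server 1's rate is 1/20 − 1/24 = 1/120, meaning 120 minutes alone.

120 minutes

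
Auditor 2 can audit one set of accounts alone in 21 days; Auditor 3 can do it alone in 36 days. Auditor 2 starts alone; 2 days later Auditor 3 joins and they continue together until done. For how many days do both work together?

12 days

In 2 days Auditor 2 does 2/21 of the job, leaving 19/21.
Auditor 2 and Auditor 3 together work at 19/252 per day, so finishing takes 19/21 ÷ 19/252 = 12 days.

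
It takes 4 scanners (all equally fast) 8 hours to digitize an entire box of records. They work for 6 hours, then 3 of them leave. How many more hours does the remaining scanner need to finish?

One scanner does 1/32 of the job per hour.
After 6 hours with 4 scanners, 3/4 is done (1/4 left).
With 1 scanner the rate is 1/32, so the rest takes 1/4 ÷ 1/32 = 8 hours.

8 hours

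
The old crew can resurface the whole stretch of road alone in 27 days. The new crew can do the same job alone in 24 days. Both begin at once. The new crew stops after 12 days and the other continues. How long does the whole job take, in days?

27/2 days

In the first 12 days the combined rate is 17/216, so 17/18 of the job is done, leaving 1/18.
After the new crew leaves the rate is 1/27 per day; the remaining 1/18 takes 3/2 days.
Total = 12 + 3/2 = 27/2 days.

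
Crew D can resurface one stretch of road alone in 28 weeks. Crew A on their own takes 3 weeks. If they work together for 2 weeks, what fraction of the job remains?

11/42

Combined rate: 1/28 + 1/3 = (3 + 28)/84 = 31/84 per week.
In 2 weeks they complete 2·31/84 = 31/42 of the job.
So 11/42 remains.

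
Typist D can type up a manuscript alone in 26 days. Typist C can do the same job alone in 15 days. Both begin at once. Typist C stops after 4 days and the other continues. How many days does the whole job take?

In the first 4 days the combined rate is 41/390, so 82/195 of the job is done, leaving 113/195.
After Typist C leaves the rate is 1/26 per day; the remaining 113/195 takes 226/15 days.
Total = 4 + 226/15 = 286/15 days.

286/15 days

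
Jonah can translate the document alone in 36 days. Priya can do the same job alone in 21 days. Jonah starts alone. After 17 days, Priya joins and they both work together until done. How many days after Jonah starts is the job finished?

24 days

In the first 17 days Jonah alone does 17/36 of the job, leaving 19/36.
Once everyone is working, combined rate: 1/36 + 1/21 = (7 + 12)/252 = 19/252 per day.
Remaining 19/36 at 19/252 per day takes 7 days.
Total from the start = 17 + 7 = 24 days.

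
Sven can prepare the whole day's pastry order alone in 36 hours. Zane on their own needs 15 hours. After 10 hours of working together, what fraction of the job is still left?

Combined rate: 1/36 + 1/15 = (5 + 12)/180 = 17/180 per hour.
In 10 hours they complete 10·17/180 = 17/18 of the job.
So 1/18 remains.

1/18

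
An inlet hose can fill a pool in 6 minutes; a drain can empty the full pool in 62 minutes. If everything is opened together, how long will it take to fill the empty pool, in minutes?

93/14 minutes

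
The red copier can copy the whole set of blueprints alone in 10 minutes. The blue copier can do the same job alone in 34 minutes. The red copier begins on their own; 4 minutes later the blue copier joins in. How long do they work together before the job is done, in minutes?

51/11 minutes

In the first 4 minutes the red copier alone does 4/10 = 2/5 of the job, leaving 3/5.
Once everyone is working, combined rate: 1/10 + 1/34 = (17 + 5)/170 = 22/170 = 11/85 per minute.
Remaining 3/5 at 11/85 per minute takes 51/11 minutes.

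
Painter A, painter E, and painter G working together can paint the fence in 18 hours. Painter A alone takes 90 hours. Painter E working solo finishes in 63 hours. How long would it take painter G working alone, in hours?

Combined rate is 1/18 per hour.
Known contribution: 1/90 + 1/63 = (7 + 10)/630 = 17/630 per hour.
So painter G's rate is 1/18 − 17/630 = 1/35, meaning 35 hours alone.

35 hours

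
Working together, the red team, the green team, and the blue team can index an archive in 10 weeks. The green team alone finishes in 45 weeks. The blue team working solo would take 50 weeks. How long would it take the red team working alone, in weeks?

225/13 weeks

Combined rate is 1/10 per week.
Known contribution: 1/45 + 1/50 = (10 + 9)/450 = 19/450 per week.
So the red team's rate is 1/10 − 19/450 = 13/225, meaning 225/13 weeks alone.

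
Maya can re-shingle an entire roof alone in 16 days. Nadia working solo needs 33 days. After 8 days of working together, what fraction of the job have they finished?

49/66

Combined rate: 1/16 + 1/33 = (33 + 16)/528 = 49/528 per day.
In 8 days they complete 8·49/528 = 49/66 of the job.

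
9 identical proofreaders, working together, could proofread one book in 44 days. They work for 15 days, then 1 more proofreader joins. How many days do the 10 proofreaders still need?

261/10 days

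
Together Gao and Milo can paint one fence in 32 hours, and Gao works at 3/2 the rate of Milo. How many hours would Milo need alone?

80 hours

Let Milo's rate be r; then Gao's rate is (3/2)r, so together (3/2 + 1)r = (5/2)r = 1/32.
Thus r = 1/80 per hour.
Milo alone: 80 hours; Gao alone: 160/3 hours.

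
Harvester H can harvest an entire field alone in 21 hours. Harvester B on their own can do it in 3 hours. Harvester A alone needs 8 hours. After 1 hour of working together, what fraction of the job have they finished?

Combined rate: 1/21 + 1/3 + 1/8 = (8 + 56 + 21)/168 = 85/168 per hour.
In 1 hour they complete 1·85/168 = 85/168 of the job.

85/168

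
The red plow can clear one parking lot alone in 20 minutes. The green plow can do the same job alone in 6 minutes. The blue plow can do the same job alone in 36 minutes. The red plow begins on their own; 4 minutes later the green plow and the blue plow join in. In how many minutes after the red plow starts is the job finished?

80/11 minutes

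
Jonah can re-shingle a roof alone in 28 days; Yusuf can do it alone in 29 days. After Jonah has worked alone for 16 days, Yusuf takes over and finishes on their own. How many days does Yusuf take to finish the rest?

In 16 days Jonah does 16/28 = 4/7 of the job, leaving 3/7.
Yusuf works at 1/29 per day, so finishing takes 3/7 ÷ 1/29 = 87/7 days.

87/7 days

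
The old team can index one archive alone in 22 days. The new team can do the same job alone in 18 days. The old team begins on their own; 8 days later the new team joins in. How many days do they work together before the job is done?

63/10 days

In the first 8 days the old team alone does 8/22 = 4/11 of the job, leaving 7/11.
Once everyone is working, combined rate: 1/22 + 1/18 = (9 + 11)/198 = 20/198 = 10/99 per day.
Remaining 7/11 at 10/99 per day takes 63/10 days.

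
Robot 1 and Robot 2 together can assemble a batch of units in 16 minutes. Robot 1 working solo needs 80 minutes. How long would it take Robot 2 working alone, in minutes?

Combined rate is 1/16 per minute.
Known contribution: 1/80 per minute.
So Robot 2's rate is 1/16 − 1/80 = 1/20, meaning 20 minutes alone.

20 minutes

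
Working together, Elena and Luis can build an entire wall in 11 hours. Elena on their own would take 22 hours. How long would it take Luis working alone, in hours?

Combined rate is 1/11 per hour.
Known contribution: 1/22 per hour.
So Luis's rate is 1/11 − 1/22 = 1/22, meaning 22 hours alone.

22 hours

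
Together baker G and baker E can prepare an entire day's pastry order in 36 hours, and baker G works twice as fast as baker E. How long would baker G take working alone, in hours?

54 hours

Let baker E's rate be r; then baker G's rate is 2r, so together (2 + 1)r = 3r = 1/36.
Thus r = 1/108 per hour.
Baker E alone: 108 hours; baker G alone: 54 hours.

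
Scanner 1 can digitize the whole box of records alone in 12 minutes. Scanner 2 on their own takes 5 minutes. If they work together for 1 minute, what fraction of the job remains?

Combined rate: 1/12 + 1/5 = (5 + 12)/60 = 17/60 per minute.
In 1 minute they complete 1·17/60 = 17/60 of the job.
So 43/60 remains.

43/60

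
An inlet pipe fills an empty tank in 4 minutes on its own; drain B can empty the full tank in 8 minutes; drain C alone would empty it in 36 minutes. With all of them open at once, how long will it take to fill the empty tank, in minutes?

Net rate = 1/4 − 1/8 − 1/36 = (18 − 9 − 2)/72 = 7/72 per minute.
Filling time = 1 ÷ (7/72) = 72/7 minutes.

72/7 minutes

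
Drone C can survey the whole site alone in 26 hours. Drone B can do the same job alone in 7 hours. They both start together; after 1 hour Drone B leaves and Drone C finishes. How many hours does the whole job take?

156/7 hours

In the first 1 hour the combined rate is 33/182, so 33/182 of the job is done, leaving 149/182.
After Drone B leaves the rate is 1/26 per hour; the remaining 149/182 takes 149/7 hours.
Total = 1 + 149/7 = 156/7 hours.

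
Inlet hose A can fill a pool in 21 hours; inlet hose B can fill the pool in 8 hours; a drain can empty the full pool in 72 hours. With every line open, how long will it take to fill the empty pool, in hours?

Net rate = 1/21 + 1/8 − 1/72 = (24 + 63 − 7)/504 = 80/504 = 10/63 per hour.
Filling time = 1 ÷ (10/63) = 63/10 hours.

63/10 hours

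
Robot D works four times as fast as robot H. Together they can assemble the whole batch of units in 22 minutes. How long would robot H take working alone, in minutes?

Let robot H's rate be r; then robot D's rate is 4r, so together (4 + 1)r = 5r = 1/22.
Thus r = 1/110 per minute.
Robot H alone: 110 minutes; robot D alone: 55/2 minutes.

110 minutes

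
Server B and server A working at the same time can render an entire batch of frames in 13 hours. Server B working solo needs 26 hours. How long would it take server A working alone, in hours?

26 hours

Combined rate is 1/13 per hour.
Known contribution: 1/26 per hour.
So server A's rate is 1/13 − 1/26 = 1/26, meaning 26 hours alone.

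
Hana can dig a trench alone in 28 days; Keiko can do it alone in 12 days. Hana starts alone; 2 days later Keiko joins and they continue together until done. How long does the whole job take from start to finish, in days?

49/5 days

In 2 days Hana does 2/28 = 1/14 of the job, leaving 13/14.
Hana and Keiko together work at 5/42 per day, so finishing takes 13/14 ÷ 5/42 = 39/5 days.
Total time = 2 + 39/5 = 49/5 days.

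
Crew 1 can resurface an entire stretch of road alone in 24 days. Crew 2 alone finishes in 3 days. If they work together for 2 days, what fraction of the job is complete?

3/4

Combined rate: 1/24 + 1/3 = (1 + 8)/24 = 9/24 = 3/8 per day.
In 2 days they complete 2·3/8 = 3/4 of the job.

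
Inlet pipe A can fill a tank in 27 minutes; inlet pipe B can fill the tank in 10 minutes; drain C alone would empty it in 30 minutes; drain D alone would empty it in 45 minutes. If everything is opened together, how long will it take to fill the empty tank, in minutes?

Net rate = 1/27 + 1/10 − 1/30 − 1/45 = (10 + 27 − 9 − 6)/270 = 22/270 = 11/135 per minute.
Filling time = 1 ÷ (11/135) = 135/11 minutes.

135/11 minutes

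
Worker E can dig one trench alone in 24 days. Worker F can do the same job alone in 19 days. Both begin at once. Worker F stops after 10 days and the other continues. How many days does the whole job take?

216/19 days

In the first 10 days the combined rate is 43/456, so 215/228 of the job is done, leaving 13/228.
After Worker F leaves the rate is 1/24 per day; the remaining 13/228 takes 26/19 days.
Total = 10 + 26/19 = 216/19 days.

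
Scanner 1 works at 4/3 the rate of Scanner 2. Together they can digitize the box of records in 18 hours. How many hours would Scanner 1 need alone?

63/2 hours

Let Scanner 2's rate be r; then Scanner 1's rate is (4/3)r, so together (4/3 + 1)r = (7/3)r = 1/18.
Thus r = 1/42 per hour.
Scanner 2 alone: 42 hours; Scanner 1 alone: 63/2 hours.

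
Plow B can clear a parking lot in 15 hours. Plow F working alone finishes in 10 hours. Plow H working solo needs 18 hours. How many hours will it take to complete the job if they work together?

9/2 hours

Combined rate: 1/15 + 1/10 + 1/18 = (6 + 9 + 5)/90 = 20/90 = 2/9 per hour.
Time = 1 ÷ (2/9) = 9/2 hours.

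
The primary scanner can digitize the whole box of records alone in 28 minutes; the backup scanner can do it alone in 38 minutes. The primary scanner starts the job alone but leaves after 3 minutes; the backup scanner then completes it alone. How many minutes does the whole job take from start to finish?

In 3 minutes the primary scanner does 3/28 of the job, leaving 25/28.
The backup scanner works at 1/38 per minute, so finishing takes 25/28 ÷ 1/38 = 475/14 minutes.
Total time = 3 + 475/14 = 517/14 minutes.

517/14 minutes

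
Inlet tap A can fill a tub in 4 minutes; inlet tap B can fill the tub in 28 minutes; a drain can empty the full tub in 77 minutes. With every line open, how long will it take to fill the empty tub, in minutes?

Net rate = 1/4 + 1/28 − 1/77 = (77 + 11 − 4)/308 = 84/308 = 3/11 per minute.
Filling time = 1 ÷ (3/11) = 11/3 minutes.

11/3 minutes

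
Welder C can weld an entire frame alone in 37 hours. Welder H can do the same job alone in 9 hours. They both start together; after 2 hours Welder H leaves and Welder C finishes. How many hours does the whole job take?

259/9 hours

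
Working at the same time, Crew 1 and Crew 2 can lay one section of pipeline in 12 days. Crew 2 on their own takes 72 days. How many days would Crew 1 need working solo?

72/5 days

Combined rate is 1/12 per day.
Known contribution: 1/72 per day.
So Crew 1's rate is 1/12 − 1/72 = 5/72, meaning 72/5 days alone.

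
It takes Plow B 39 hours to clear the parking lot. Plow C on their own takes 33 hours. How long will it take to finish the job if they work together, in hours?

143/8 hours

Combined rate: 1/39 + 1/33 = (11 + 13)/429 = 24/429 = 8/143 per hour.
Time = 1 ÷ (8/143) = 143/8 hours.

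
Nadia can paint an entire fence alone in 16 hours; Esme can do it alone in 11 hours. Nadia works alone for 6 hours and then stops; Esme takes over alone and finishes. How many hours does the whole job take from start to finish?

103/8 hours

In 6 hours Nadia does 6/16 = 3/8 of the job, leaving 5/8.
Esme works at 1/11 per hour, so finishing takes 5/8 ÷ 1/11 = 55/8 hours.
Total time = 6 + 55/8 = 103/8 hours.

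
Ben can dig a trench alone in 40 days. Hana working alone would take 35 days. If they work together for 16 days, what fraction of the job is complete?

6/7

Combined rate: 1/40 + 1/35 = (7 + 8)/280 = 15/280 = 3/56 per day.
In 16 days they complete 16·3/56 = 6/7 of the job.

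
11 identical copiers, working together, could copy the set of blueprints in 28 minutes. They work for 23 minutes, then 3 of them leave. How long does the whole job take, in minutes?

One copier does 1/308 of the job per minute.
After 23 minutes with 11 copiers, 23/28 is done (5/28 left).
With 8 copiers the rate is 8/308 = 2/77, so the rest takes 5/28 ÷ 2/77 = 55/8 minutes.
Total = 23 + 55/8 = 239/8 minutes.

239/8 minutes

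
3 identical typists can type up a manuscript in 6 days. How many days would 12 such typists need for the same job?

3/2 days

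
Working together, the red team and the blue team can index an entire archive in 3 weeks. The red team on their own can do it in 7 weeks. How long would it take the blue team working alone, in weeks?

21/4 weeks

Combined rate is 1/3 per week.
Known contribution: 1/7 per week.
So the blue team's rate is 1/3 − 1/7 = 4/21, meaning 21/4 weeks alone.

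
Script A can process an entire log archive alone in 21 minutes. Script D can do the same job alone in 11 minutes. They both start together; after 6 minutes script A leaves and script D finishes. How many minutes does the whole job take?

55/7 minutes

In the first 6 minutes the combined rate is 32/231, so 64/77 of the job is done, leaving 13/77.
After script A leaves the rate is 1/11 per minute; the remaining 13/77 takes 13/7 minutes.
Total = 6 + 13/7 = 55/7 minutes.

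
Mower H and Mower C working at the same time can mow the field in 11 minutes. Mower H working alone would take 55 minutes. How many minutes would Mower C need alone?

Combined rate is 1/11 per minute.
Known contribution: 1/55 per minute.
So Mower C's rate is 1/11 − 1/55 = 4/55, meaning 55/4 minutes alone.

55/4 minutes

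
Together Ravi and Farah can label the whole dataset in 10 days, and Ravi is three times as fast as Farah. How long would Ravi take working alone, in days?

40/3 days

Let Farah's rate be r; then Ravi's rate is 3r, so together (3 + 1)r = 4r = 1/10.
Thus r = 1/40 per day.
Farah alone: 40 days; Ravi alone: 40/3 days.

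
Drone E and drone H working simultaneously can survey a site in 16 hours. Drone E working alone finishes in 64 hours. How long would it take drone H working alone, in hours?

64/3 hours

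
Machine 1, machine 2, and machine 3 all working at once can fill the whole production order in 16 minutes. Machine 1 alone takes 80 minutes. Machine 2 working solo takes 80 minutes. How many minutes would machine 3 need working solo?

80/3 minutes

Combined rate is 1/16 per minute.
Known contribution: 1/80 + 1/80 = (1 + 1)/80 = 2/80 = 1/40 per minute.
So machine 3's rate is 1/16 − 1/40 = 3/80, meaning 80/3 minutes alone.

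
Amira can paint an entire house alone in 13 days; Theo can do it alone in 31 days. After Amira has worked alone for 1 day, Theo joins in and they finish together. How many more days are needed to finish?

In 1 day Amira does 1/13 of the job, leaving 12/13.
Amira and Theo together work at 44/403 per day, so finishing takes 12/13 ÷ 44/403 = 93/11 days.

93/11 days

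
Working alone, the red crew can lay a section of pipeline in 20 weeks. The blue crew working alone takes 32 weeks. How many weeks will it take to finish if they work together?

Combined rate: 1/20 + 1/32 = (8 + 5)/160 = 13/160 per week.
Time = 1 ÷ (13/160) = 160/13 weeks.

160/13 weeks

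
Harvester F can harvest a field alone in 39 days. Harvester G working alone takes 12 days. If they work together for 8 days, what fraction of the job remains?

Combined rate: 1/39 + 1/12 = (4 + 13)/156 = 17/156 per day.
In 8 days they complete 8·17/156 = 34/39 of the job.
So 5/39 remains.

5/39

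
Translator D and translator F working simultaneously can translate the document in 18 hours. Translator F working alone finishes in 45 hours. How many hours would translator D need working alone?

30 hours

Combined rate is 1/18 per hour.
Known contribution: 1/45 per hour.
So translator D's rate is 1/18 − 1/45 = 1/30, meaning 30 hours alone.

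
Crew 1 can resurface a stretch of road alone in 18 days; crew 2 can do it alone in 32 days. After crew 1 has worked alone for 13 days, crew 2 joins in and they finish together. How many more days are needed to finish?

16/5 days

In 13 days crew 1 does 13/18 of the job, leaving 5/18.
Crew 1 and crew 2 together work at 25/288 per day, so finishing takes 5/18 ÷ 25/288 = 16/5 days.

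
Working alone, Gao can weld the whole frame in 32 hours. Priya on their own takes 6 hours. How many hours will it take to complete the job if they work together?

96/19 hours

With two workers the combined time is the product over the sum: 32·6/(32+6) = 192/38 = 96/19 hours.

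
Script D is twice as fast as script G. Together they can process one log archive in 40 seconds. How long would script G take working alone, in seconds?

120 seconds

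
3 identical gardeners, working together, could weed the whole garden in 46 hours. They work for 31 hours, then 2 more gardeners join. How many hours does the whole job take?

40 hours

One gardener does 1/138 of the job per hour.
After 31 hours with 3 gardeners, 31/46 is done (15/46 left).
With 5 gardeners the rate is 5/138, so the rest takes 15/46 ÷ 5/138 = 9 hours.
Total = 31 + 9 = 40 hours.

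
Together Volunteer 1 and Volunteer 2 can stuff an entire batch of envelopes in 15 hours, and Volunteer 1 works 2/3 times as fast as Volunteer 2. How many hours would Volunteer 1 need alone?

Let Volunteer 2's rate be r; then Volunteer 1's rate is (2/3)r, so together (2/3 + 1)r = (5/3)r = 1/15.
Thus r = 1/25 per hour.
Volunteer 2 alone: 25 hours; Volunteer 1 alone: 75/2 hours.

75/2 hours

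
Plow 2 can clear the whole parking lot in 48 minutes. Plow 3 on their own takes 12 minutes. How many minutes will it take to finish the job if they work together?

48/5 minutes

Combined rate: 1/48 + 1/12 = (1 + 4)/48 = 5/48 per minute.
Time = 1 ÷ (5/48) = 48/5 minutes.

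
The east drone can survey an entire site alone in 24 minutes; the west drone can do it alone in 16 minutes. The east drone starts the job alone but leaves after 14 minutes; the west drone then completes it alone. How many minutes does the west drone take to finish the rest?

In 14 minutes the east drone does 14/24 = 7/12 of the job, leaving 5/12.
The west drone works at 1/16 per minute, so finishing takes 5/12 ÷ 1/16 = 20/3 minutes.

20/3 minutes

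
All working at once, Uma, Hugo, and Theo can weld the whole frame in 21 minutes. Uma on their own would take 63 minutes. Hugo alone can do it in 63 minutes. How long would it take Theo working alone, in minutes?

63 minutes

Combined rate is 1/21 per minute.
Known contribution: 1/63 + 1/63 = (1 + 1)/63 = 2/63 per minute.
So Theo's rate is 1/21 − 2/63 = 1/63, meaning 63 minutes alone.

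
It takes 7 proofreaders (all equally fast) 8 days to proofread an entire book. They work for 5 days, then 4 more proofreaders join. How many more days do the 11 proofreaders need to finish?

21/11 days

One proofreader does 1/56 of the job per day.
After 5 days with 7 proofreaders, 5/8 is done (3/8 left).
With 11 proofreaders the rate is 11/56, so the rest takes 3/8 ÷ 11/56 = 21/11 days.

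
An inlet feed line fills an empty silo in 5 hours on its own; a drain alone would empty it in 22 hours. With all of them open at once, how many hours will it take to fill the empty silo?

110/17 hours

Net rate = 1/5 − 1/22 = (22 − 5)/110 = 17/110 per hour.
Filling time = 1 ÷ (17/110) = 110/17 hours.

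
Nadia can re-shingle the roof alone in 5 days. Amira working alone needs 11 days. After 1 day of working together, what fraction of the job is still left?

Combined rate: 1/5 + 1/11 = (11 + 5)/55 = 16/55 per day.
In 1 day they complete 1·16/55 = 16/55 of the job.
So 39/55 remains.

39/55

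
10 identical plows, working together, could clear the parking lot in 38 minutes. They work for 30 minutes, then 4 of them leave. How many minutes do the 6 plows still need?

40/3 minutes

One plow does 1/380 of the job per minute.
After 30 minutes with 10 plows, 15/19 is done (4/19 left).
With 6 plows the rate is 6/380 = 3/190, so the rest takes 4/19 ÷ 3/190 = 40/3 minutes.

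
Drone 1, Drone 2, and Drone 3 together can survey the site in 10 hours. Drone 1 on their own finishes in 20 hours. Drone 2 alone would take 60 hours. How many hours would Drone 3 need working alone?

30 hours

Combined rate is 1/10 per hour.
Known contribution: 1/20 + 1/60 = (3 + 1)/60 = 4/60 = 1/15 per hour.
So Drone 3's rate is 1/10 − 1/15 = 1/30, meaning 30 hours alone.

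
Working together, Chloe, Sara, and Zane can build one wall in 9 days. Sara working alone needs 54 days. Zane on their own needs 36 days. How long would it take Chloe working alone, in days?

108/7 days

Combined rate is 1/9 per day.
Known contribution: 1/54 + 1/36 = (2 + 3)/108 = 5/108 per day.
So Chloe's rate is 1/9 − 5/108 = 7/108, meaning 108/7 days alone.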